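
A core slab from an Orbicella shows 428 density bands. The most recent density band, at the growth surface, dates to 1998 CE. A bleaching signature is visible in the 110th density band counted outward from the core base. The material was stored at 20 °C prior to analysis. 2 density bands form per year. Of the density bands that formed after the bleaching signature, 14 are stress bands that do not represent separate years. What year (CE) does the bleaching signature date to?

1846 CE

Between density band 110 and the growth surface there are 428 − 110 = 318 density bands.
318 − 14 false = 304 true density bands after the bleaching signature.
304 density bands at 2 per year is 304 / 2 = 152 years.
Counting back 152 years from 1998 CE places the bleaching signature in 1998 − 152 = 1846 CE.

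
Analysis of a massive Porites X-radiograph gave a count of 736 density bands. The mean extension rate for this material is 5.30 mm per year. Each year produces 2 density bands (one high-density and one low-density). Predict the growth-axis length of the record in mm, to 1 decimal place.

1950.4 mm

736 density bands at 2 per year is 736 / 2 = 368 years.
Predicted length = 5.30 mm/year × 368 years = 1950.4 mm.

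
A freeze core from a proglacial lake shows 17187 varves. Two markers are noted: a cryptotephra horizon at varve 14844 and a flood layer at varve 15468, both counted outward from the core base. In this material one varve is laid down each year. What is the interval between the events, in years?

624 yr

Separation: 15468 − 14844 = 624 varves.
That is 624 years at one varve per year.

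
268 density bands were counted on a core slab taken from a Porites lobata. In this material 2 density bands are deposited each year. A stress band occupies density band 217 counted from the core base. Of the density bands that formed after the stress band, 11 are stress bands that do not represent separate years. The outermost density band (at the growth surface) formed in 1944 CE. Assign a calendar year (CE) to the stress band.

268 − 217 = 51 density bands lie beyond the stress band toward the growth surface.
51 − 11 false = 40 true density bands after the stress band.
40 density bands at 2 per year is 40 / 2 = 20 years.
The density band at the growth surface is 1944 CE, so the stress band dates to 1944 − 20 = 1924 CE.

1924 CE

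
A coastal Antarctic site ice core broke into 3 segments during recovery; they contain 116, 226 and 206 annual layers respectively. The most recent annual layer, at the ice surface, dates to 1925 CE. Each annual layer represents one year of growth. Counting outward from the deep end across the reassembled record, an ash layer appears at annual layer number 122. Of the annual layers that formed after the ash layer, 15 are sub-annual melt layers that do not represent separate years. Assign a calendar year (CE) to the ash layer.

Total annual layers = 116 + 226 + 206 = 548.
548 − 122 = 426 annual layers lie beyond the ash layer toward the ice surface.
426 − 15 false = 411 true annual layers after the ash layer.
Counting back 411 years from 1925 CE places the ash layer in 1925 − 411 = 1514 CE.

1514 CE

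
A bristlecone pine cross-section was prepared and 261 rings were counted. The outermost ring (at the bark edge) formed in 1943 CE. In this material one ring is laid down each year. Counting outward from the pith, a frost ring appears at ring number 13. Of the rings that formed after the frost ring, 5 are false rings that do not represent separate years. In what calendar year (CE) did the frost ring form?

The frost ring sits at ring 13 from the pith, so 261 − 13 = 248 rings formed after it.
Removing the 5 false rings leaves 248 − 5 = 243 true rings beyond the frost ring.
Counting back 243 years from 1943 CE places the frost ring in 1943 − 243 = 1700 CE.

1700 CE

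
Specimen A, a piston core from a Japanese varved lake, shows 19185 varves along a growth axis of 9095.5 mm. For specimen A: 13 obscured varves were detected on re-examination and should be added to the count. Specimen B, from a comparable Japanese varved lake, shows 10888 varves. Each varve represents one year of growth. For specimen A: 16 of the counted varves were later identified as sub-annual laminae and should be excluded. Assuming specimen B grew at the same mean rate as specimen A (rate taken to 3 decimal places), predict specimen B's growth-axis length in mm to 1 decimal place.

Specimen A: true varve count = 19185 − 16 + 13 = 19182.
A: 9095.5 mm over 19182 years gives 9095.5 / 19182 ≈ 0.474 mm per year.
B's length ≈ 0.474 × 10888 = 5160.9 mm.

5160.9 mm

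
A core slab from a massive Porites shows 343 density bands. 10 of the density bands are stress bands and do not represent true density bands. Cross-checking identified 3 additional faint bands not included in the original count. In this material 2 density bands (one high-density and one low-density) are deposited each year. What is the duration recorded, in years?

168 years

Adjusted count: 343 − 10 + 3 = 336 density bands.
Dividing by 2 density bands per year: 336 / 2 = 168 years.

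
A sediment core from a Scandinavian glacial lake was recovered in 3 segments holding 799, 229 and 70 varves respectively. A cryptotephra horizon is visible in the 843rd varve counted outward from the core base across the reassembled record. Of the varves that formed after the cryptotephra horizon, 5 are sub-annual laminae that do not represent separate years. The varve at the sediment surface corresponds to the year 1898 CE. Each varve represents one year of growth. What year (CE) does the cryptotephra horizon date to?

Total varves = 799 + 229 + 70 = 1098.
Between varve 843 and the sediment surface there are 1098 − 843 = 255 varves.
255 − 5 false = 250 true varves after the cryptotephra horizon.
Counting back 250 years from 1898 CE places the cryptotephra horizon in 1898 − 250 = 1648 CE.

1648 CE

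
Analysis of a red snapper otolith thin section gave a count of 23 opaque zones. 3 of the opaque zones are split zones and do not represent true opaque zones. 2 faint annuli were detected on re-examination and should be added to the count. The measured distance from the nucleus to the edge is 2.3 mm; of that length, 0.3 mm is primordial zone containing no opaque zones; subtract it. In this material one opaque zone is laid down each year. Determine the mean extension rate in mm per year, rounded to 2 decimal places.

0.09 mm per year

Correcting the raw count gives 23 − 3 + 2 = 22 true opaque zones.
Net length = 2.3 − 0.3 = 2.0 mm.
Mean rate = 2.0 mm / 22 years ≈ 0.09 mm per year.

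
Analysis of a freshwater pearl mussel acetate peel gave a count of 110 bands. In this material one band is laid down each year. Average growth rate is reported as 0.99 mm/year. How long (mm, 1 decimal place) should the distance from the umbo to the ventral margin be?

108.9 mm

110 years of growth are recorded.
110 years at 0.99 mm/year gives 0.99 × 110 = 108.9 mm.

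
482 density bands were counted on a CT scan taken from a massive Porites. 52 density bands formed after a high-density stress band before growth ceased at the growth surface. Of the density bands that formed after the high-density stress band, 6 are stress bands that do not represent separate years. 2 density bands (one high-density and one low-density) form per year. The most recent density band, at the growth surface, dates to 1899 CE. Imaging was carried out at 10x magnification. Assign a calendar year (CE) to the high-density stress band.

1876 CE

52 density bands post-date the high-density stress band.
Excluding 6 false density bands: 52 − 6 = 46.
46 density bands at 2 per year is 46 / 2 = 23 years.
The density band at the growth surface is 1899 CE, so the high-density stress band dates to 1899 − 23 = 1876 CE.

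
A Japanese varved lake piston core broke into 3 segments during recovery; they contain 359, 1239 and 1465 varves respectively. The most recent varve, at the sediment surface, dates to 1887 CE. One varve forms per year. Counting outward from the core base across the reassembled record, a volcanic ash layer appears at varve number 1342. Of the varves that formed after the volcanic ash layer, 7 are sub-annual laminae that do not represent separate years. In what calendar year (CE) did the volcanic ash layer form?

Total varves = 359 + 1239 + 1465 = 3063.
Between varve 1342 and the sediment surface there are 3063 − 1342 = 1721 varves.
1721 − 7 false = 1714 true varves after the volcanic ash layer.
1887 − 1714 = 173 CE.

173 CE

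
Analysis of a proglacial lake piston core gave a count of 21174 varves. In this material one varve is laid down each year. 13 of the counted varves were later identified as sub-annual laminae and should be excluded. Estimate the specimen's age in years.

Correcting the raw count gives 21174 − 13 = 21161 true varves.
At one varve per year, that is 21161 years.

21161 years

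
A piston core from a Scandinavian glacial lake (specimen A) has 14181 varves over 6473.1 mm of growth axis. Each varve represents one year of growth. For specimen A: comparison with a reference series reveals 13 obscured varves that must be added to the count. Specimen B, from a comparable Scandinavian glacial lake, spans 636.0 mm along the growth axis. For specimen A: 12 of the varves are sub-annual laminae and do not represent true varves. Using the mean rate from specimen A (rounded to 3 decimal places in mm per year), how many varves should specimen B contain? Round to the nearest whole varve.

1395 varves

Specimen A: adjusted count: 14181 − 12 + 13 = 14182 varves.
A: Extension rate ≈ 6473.1 / 14182 = 0.456 mm/yr.
For B, 636.0 / 0.456 = 1394.74 years ≈ 1395 varves.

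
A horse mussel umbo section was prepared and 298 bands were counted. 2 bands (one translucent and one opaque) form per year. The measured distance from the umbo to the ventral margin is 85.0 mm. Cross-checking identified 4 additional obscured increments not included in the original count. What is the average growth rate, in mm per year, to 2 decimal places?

Adjusted count: 298 + 4 = 302 bands.
Dividing by 2 bands per year: 302 / 2 = 151 years.
85.0 mm over 151 years gives 85.0 / 151 ≈ 0.56 mm per year.

0.56 mm per year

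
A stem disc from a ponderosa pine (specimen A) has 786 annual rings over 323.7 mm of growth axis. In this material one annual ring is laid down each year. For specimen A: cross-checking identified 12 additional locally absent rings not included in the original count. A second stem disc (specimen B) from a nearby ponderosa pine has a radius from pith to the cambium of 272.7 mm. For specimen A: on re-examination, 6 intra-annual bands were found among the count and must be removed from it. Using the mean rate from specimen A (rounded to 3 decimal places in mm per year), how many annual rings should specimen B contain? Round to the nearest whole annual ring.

667 annual rings

Specimen A: adjusted count: 786 − 6 + 12 = 792 annual rings.
A: 323.7 mm over 792 years gives 323.7 / 792 ≈ 0.409 mm/year.
Specimen B: 272.7 mm / 0.409 mm per year = 666.75 years ≈ 667 annual rings.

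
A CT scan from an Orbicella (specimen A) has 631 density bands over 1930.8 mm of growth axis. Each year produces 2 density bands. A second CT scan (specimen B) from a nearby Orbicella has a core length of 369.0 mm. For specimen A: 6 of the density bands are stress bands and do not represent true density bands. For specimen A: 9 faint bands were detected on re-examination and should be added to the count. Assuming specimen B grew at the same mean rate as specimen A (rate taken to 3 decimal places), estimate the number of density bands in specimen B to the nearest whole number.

Specimen A: correcting the raw count gives 631 − 6 + 9 = 634 true density bands.
Specimen A: with 2 density bands per year, 634 / 2 = 317 years.
A: 1930.8 mm over 317 years gives 1930.8 / 317 ≈ 6.091 mm/yr.
B spans 369.0 / 6.091 = 60.58 years; at 2 density bands per year that is 60.58 × 2 ≈ 121 density bands.

121 density bands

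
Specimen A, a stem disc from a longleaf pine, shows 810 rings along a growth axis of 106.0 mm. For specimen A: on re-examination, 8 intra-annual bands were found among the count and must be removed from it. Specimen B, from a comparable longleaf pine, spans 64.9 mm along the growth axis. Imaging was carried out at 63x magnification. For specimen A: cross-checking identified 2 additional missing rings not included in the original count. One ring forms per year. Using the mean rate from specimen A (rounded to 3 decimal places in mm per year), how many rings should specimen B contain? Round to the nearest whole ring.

Specimen A: correcting the raw count gives 810 − 8 + 2 = 804 true rings.
A: Mean rate = 106.0 mm / 804 years ≈ 0.132 mm per year.
Specimen B: 64.9 mm / 0.132 mm per year = 491.67 years ≈ 492 rings.

492 rings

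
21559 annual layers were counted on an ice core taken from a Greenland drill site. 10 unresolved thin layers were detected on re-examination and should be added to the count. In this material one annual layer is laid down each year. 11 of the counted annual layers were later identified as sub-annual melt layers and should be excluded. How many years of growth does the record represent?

Adjusted count: 21559 − 11 + 10 = 21558 annual layers.
One annual layer per year makes the duration 21558 years.

21558 years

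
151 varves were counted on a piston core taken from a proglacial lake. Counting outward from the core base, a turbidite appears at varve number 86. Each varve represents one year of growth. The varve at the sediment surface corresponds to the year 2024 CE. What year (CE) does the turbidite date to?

1959 CE

The turbidite sits at varve 86 from the core base, so 151 − 86 = 65 varves formed after it.
2024 − 65 = 1959 CE.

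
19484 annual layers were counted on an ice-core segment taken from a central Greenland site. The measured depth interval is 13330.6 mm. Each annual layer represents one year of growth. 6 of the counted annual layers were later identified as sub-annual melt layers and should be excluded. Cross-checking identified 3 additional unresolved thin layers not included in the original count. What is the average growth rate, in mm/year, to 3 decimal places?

True annual layer count = 19484 − 6 + 3 = 19481.
13330.6 mm over 19481 years gives 13330.6 / 19481 ≈ 0.684 mm/year.

0.684 mm/year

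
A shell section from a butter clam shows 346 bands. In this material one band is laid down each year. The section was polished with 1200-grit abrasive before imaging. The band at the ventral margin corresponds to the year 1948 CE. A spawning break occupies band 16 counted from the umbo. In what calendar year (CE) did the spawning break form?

Between band 16 and the ventral margin there are 346 − 16 = 330 bands.
Counting back 330 years from 1948 CE places the spawning break in 1948 − 330 = 1618 CE.

1618 CE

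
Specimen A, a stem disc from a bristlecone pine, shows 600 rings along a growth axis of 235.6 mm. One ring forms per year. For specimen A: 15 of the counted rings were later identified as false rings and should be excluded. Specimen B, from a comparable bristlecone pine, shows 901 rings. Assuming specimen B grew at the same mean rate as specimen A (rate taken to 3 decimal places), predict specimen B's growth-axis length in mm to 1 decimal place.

Specimen A: true ring count = 600 − 15 = 585.
A: Mean rate = 235.6 mm / 585 years ≈ 0.403 mm per year.
For B, 0.403 mm/year × 901 years = 363.1 mm.

363.1 mm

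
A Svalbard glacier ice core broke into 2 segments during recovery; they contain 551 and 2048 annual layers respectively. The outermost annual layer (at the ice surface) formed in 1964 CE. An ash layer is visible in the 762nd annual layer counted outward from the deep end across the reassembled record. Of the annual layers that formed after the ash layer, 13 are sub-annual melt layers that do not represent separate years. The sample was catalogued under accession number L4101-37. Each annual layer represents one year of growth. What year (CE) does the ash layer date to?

Total annual layers = 551 + 2048 = 2599.
The ash layer sits at annual layer 762 from the deep end, so 2599 − 762 = 1837 annual layers formed after it.
Excluding 13 false annual layers: 1837 − 13 = 1824.
1964 − 1824 = 140 CE.

140 CE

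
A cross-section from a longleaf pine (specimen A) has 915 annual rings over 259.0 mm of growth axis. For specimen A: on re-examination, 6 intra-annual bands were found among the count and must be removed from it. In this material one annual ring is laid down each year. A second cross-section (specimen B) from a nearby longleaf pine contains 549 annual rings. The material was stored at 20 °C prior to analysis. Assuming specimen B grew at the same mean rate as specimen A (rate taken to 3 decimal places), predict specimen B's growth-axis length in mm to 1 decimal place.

Specimen A: adjusted count: 915 − 6 = 909 annual rings.
A: Extension rate ≈ 259.0 / 909 = 0.285 mm per year.
B's length ≈ 0.285 × 549 = 156.5 mm.

156.5 mm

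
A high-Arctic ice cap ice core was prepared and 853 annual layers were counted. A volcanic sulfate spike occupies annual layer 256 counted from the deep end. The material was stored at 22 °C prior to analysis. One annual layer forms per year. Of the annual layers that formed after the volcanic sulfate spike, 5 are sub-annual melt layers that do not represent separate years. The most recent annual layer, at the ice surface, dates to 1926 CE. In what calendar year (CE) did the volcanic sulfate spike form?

Between annual layer 256 and the ice surface there are 853 − 256 = 597 annual layers.
Removing the 5 false annual layers leaves 597 − 5 = 592 true annual layers beyond the volcanic sulfate spike.
Counting back 592 years from 1926 CE places the volcanic sulfate spike in 1926 − 592 = 1334 CE.

1334 CE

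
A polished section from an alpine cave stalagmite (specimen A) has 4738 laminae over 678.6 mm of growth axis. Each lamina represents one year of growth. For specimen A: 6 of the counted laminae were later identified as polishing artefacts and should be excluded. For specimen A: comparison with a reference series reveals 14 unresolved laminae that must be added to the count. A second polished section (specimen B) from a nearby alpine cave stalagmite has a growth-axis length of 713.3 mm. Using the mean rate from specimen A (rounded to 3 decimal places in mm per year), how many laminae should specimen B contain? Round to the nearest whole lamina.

4988 laminae

Specimen A: after corrections the count is 4738 − 6 + 14 = 4746 laminae.
A: 678.6 mm over 4746 years gives 678.6 / 4746 ≈ 0.143 mm per year.
B spans 713.3 / 0.143 = 4988.11 years ≈ 4988 laminae.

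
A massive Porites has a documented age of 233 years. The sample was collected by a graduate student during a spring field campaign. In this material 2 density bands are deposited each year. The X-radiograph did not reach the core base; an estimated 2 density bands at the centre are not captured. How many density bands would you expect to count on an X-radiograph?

464 density bands

Expected density bands: 233 × 2 = 466.
466 − 2 missed = 464 density bands expected in the prepared section.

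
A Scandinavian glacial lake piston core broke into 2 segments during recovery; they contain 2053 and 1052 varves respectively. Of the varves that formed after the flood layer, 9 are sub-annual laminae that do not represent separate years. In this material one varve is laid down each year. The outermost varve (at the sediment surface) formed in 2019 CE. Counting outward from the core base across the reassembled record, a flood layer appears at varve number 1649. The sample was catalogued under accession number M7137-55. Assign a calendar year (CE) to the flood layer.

Total varves = 2053 + 1052 = 3105.
The flood layer sits at varve 1649 from the core base, so 3105 − 1649 = 1456 varves formed after it.
1456 − 9 false = 1447 true varves after the flood layer.
The varve at the sediment surface is 2019 CE, so the flood layer dates to 2019 − 1447 = 572 CE.

572 CE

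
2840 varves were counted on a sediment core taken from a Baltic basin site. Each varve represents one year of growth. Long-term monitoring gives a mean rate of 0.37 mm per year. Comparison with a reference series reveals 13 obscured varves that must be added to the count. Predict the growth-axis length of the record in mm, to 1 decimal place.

Adjusted count: 2840 + 13 = 2853 varves.
Length ≈ 0.37 × 2853 = 1055.6 mm.

1055.6 mm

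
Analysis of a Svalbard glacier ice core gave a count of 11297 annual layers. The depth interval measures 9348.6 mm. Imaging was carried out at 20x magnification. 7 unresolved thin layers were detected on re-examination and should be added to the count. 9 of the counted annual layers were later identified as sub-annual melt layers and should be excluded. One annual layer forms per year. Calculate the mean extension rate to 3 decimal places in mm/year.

Adjusted count: 11297 − 9 + 7 = 11295 annual layers.
9348.6 mm over 11295 years gives 9348.6 / 11295 ≈ 0.828 mm/year.

0.828 mm/year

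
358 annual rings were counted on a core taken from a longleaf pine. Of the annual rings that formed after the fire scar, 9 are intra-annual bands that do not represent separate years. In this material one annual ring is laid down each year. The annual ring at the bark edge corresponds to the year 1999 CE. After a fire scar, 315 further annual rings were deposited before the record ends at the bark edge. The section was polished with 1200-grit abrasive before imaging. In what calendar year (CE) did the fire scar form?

315 annual rings post-date the fire scar.
Excluding 9 false annual rings: 315 − 9 = 306.
The annual ring at the bark edge is 1999 CE, so the fire scar dates to 1999 − 306 = 1693 CE.

1693 CE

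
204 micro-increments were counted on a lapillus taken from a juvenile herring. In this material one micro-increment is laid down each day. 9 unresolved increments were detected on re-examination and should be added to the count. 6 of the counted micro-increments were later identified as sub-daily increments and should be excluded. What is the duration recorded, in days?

207 days

True micro-increment count = 204 − 6 + 9 = 207.
At one micro-increment per day, that is 207 days.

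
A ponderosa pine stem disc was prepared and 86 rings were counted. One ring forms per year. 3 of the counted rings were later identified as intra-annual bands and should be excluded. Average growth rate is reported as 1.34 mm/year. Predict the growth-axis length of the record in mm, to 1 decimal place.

True ring count = 86 − 3 = 83.
83 years at 1.34 mm/year gives 1.34 × 83 = 111.2 mm.

111.2 mm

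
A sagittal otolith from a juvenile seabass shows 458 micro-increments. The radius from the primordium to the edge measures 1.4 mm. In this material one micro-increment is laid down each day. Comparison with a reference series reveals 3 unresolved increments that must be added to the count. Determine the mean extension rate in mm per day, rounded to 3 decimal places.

After corrections the count is 458 + 3 = 461 micro-increments.
Extension rate ≈ 1.4 / 461 = 0.003 mm per day.

0.003 mm per day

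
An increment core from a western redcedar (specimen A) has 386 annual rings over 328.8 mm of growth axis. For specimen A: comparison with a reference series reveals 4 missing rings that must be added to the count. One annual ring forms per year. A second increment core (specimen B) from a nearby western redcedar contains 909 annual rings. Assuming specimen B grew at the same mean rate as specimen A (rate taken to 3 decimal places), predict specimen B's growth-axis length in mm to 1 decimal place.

Specimen A: after corrections the count is 386 + 4 = 390 annual rings.
A: Extension rate ≈ 328.8 / 390 = 0.843 mm/year.
Length of B = 0.843 × 909 = 766.3 mm.

766.3 mm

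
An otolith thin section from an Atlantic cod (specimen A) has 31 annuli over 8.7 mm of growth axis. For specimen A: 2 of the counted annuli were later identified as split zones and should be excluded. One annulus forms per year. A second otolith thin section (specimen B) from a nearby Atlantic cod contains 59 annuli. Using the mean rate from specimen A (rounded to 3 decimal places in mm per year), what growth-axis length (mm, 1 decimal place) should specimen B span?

17.7 mm

Specimen A: after corrections the count is 31 − 2 = 29 annuli.
A: Extension rate ≈ 8.7 / 29 = 0.300 mm/yr.
B's length ≈ 0.300 × 59 = 17.7 mm.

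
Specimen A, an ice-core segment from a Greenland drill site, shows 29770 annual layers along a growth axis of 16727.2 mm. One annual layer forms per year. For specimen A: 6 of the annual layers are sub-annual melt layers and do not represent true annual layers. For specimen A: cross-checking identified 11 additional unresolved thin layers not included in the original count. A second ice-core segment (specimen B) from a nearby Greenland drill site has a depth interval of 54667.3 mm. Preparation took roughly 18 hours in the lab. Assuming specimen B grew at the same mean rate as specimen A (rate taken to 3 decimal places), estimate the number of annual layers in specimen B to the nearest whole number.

Specimen A: true annual layer count = 29770 − 6 + 11 = 29775.
A: Extension rate ≈ 16727.2 / 29775 = 0.562 mm per year.
B spans 54667.3 / 0.562 = 97272.78 years ≈ 97273 annual layers.

97273 annual layers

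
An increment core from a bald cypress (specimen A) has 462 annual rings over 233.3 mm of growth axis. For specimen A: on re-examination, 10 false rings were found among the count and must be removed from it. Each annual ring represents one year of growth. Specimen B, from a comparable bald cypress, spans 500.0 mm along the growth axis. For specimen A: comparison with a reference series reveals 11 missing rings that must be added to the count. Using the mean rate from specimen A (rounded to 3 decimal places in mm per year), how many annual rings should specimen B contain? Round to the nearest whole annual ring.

Specimen A: true annual ring count = 462 − 10 + 11 = 463.
A: Extension rate ≈ 233.3 / 463 = 0.504 mm/year.
Specimen B: 500.0 mm / 0.504 mm per year = 992.06 years ≈ 992 annual rings.

992 annual rings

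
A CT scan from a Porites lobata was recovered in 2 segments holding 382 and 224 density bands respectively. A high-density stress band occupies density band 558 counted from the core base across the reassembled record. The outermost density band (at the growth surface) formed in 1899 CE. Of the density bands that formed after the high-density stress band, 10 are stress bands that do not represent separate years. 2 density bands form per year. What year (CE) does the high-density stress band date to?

1880 CE

Total density bands = 382 + 224 = 606.
606 − 558 = 48 density bands lie beyond the high-density stress band toward the growth surface.
48 − 10 false = 38 true density bands after the high-density stress band.
38 density bands at 2 per year is 38 / 2 = 19 years.
The density band at the growth surface is 1899 CE, so the high-density stress band dates to 1899 − 19 = 1880 CE.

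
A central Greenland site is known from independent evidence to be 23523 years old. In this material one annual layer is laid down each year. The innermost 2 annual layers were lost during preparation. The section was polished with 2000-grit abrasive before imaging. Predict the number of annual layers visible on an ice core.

23521 annual layers

Expected annual layers over 23523 years: 23523.
Less the 2 uncaptured annual layers: 23523 − 2 = 23521.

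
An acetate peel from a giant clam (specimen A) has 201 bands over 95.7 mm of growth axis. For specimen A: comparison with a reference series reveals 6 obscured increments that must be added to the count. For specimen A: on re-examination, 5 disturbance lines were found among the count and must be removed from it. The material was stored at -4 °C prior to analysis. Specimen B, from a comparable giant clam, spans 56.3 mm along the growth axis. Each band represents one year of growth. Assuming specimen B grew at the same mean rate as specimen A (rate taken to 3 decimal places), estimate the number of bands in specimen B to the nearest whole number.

Specimen A: adjusted count: 201 − 5 + 6 = 202 bands.
A: 95.7 mm over 202 years gives 95.7 / 202 ≈ 0.474 mm per year.
B spans 56.3 / 0.474 = 118.78 years ≈ 119 bands.

119 bands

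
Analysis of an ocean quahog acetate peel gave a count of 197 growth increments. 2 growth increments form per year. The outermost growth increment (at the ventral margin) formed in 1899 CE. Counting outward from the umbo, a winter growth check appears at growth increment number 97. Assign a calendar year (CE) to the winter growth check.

Between growth increment 97 and the ventral margin there are 197 − 97 = 100 growth increments.
With 2 growth increments per year, 100 / 2 = 50 years.
The growth increment at the ventral margin is 1899 CE, so the winter growth check dates to 1899 − 50 = 1849 CE.

1849 CE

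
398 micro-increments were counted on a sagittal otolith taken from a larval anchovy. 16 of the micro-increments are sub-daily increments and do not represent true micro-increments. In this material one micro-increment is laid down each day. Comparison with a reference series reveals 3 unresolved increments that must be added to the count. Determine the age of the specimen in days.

Correcting the raw count gives 398 − 16 + 3 = 385 true micro-increments.
One micro-increment per day makes the duration 385 days.

385 days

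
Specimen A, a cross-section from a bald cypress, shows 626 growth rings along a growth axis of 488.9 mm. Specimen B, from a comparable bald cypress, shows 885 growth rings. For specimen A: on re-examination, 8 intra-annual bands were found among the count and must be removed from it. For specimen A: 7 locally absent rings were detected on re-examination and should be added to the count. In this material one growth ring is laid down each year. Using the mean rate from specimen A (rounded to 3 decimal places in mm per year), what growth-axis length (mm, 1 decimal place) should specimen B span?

Specimen A: correcting the raw count gives 626 − 8 + 7 = 625 true growth rings.
A: Extension rate ≈ 488.9 / 625 = 0.782 mm per year.
For B, 0.782 mm/year × 885 years = 692.1 mm.

692.1 mm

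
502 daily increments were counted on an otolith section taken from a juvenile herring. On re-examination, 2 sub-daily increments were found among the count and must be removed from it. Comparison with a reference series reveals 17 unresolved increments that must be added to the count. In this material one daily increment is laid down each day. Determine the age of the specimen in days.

517 d

True daily increment count = 502 − 2 + 17 = 517.
At one daily increment per day, that is 517 days.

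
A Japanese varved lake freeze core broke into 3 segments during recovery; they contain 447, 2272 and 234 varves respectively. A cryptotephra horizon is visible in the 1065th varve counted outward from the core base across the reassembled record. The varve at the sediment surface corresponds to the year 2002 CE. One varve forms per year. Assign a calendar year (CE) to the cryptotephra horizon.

114 CE

Total varves = 447 + 2272 + 234 = 2953.
The cryptotephra horizon sits at varve 1065 from the core base, so 2953 − 1065 = 1888 varves formed after it.
2002 − 1888 = 114 CE.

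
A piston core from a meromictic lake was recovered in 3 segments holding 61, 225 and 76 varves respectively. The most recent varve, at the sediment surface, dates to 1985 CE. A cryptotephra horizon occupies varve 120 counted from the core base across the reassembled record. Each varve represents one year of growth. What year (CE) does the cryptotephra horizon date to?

Total varves = 61 + 225 + 76 = 362.
362 − 120 = 242 varves lie beyond the cryptotephra horizon toward the sediment surface.
The varve at the sediment surface is 1985 CE, so the cryptotephra horizon dates to 1985 − 242 = 1743 CE.

1743 CE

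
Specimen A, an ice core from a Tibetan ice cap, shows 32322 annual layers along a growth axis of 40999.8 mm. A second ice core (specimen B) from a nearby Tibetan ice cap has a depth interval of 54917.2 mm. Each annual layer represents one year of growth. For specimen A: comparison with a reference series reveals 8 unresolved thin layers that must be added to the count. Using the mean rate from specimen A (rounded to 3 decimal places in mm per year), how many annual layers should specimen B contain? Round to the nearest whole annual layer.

Specimen A: true annual layer count = 32322 + 8 = 32330.
A: Extension rate ≈ 40999.8 / 32330 = 1.268 mm/yr.
B spans 54917.2 / 1.268 = 43310.09 years ≈ 43310 annual layers.

43310 annual layers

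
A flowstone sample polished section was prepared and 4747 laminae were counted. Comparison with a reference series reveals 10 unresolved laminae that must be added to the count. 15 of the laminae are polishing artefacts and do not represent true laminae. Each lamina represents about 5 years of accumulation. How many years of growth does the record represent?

Adjusted count: 4747 − 15 + 10 = 4742 laminae.
Multiplying by 5 years per lamina: 4742 × 5 = 23710 years.

23710 yr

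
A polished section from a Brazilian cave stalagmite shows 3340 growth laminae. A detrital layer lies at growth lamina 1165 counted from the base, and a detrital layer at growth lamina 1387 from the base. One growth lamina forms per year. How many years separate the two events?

222 years

The two markers are separated by 1387 − 1165 = 222 growth laminae.
That is 222 years at one growth lamina per year.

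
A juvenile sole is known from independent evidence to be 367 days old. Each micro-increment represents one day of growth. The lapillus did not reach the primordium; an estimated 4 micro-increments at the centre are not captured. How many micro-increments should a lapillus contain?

Expected micro-increments over 367 days: 367.
Less the 4 uncaptured micro-increments: 367 − 4 = 363.

363 micro-increments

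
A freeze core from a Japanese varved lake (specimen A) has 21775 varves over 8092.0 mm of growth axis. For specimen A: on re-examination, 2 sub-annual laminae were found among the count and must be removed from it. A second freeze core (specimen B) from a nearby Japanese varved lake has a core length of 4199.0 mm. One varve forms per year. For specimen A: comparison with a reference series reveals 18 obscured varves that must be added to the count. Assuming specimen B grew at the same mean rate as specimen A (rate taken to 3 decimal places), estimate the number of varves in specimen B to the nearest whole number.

Specimen A: adjusted count: 21775 − 2 + 18 = 21791 varves.
A: 8092.0 mm over 21791 years gives 8092.0 / 21791 ≈ 0.371 mm per year.
B spans 4199.0 / 0.371 = 11318.06 years ≈ 11318 varves.

11318 varves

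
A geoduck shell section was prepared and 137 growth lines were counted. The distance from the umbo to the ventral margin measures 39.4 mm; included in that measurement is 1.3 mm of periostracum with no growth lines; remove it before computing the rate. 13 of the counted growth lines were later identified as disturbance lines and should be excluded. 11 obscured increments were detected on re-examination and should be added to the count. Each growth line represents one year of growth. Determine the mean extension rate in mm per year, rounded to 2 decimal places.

0.28 mm per year

True growth line count = 137 − 13 + 11 = 135.
Removing the 1.3 mm offcut leaves 39.4 − 1.3 = 38.1 mm.
Mean rate = 38.1 mm / 135 years ≈ 0.28 mm per year.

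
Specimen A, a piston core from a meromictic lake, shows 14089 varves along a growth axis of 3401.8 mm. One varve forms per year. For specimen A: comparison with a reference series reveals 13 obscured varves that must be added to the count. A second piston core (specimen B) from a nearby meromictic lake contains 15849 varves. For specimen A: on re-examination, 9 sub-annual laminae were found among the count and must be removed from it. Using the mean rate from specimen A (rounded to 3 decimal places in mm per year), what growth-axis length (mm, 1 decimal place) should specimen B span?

3819.6 mm

Specimen A: after corrections the count is 14089 − 9 + 13 = 14093 varves.
A: Extension rate ≈ 3401.8 / 14093 = 0.241 mm per year.
Length of B = 0.241 × 15849 = 3819.6 mm.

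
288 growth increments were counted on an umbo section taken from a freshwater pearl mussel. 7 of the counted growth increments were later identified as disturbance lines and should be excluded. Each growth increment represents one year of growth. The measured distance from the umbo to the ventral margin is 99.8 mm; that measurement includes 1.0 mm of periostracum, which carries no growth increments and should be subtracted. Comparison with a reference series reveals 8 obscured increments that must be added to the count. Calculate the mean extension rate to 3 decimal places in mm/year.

True growth increment count = 288 − 7 + 8 = 289.
The growth record spans 99.8 − 1.0 = 98.8 mm.
Mean rate = 98.8 mm / 289 years ≈ 0.342 mm/year.

0.342 mm/year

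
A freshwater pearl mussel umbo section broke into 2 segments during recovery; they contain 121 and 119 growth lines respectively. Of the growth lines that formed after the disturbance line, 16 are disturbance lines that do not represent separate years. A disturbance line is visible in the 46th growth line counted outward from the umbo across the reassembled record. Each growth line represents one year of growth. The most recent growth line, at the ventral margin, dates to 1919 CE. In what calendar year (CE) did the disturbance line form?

1741 CE

Total growth lines = 121 + 119 = 240.
The disturbance line sits at growth line 46 from the umbo, so 240 − 46 = 194 growth lines formed after it.
194 − 16 false = 178 true growth lines after the disturbance line.
1919 − 178 = 1741 CE.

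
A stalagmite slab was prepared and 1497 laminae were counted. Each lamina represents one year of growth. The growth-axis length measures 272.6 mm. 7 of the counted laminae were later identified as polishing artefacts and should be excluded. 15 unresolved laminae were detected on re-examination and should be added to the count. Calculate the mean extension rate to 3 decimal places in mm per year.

After corrections the count is 1497 − 7 + 15 = 1505 laminae.
Extension rate ≈ 272.6 / 1505 = 0.181 mm per year.

0.181 mm per year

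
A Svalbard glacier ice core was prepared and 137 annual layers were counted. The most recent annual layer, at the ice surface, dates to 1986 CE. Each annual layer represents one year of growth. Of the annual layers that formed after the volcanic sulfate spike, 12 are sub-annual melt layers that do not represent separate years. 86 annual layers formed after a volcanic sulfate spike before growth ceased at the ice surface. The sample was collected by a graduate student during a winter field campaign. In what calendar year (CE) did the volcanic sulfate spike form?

86 annual layers post-date the volcanic sulfate spike.
Excluding 12 false annual layers: 86 − 12 = 74.
1986 − 74 = 1912 CE.

1912 CE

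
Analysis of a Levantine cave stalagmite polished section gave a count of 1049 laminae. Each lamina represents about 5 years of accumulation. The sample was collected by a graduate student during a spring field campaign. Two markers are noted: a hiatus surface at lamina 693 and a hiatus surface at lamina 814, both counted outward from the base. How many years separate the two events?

605 years

814 − 693 = 121 laminae lie between the two events.
121 laminae at 5 years each span 121 × 5 = 605 years.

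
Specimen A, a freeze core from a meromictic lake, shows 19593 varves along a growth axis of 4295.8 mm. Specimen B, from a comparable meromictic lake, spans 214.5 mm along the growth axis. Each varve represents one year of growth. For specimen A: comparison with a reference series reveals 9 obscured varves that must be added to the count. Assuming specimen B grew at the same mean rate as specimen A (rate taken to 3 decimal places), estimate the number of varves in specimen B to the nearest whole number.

Specimen A: true varve count = 19593 + 9 = 19602.
A: 4295.8 mm over 19602 years gives 4295.8 / 19602 ≈ 0.219 mm/year.
B spans 214.5 / 0.219 = 979.45 years ≈ 979 varves.

979 varves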